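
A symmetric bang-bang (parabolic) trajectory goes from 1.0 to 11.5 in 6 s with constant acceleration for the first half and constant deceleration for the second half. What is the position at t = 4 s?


Symmetric rest-to-rest: each phase covers (pf-p0)/2 in time T/2. 0.5*a*(T/2)^2 = (pf-p0)/2 => a = 4*(pf-p0)/T^2
a = 4*(11.5-1.0)/6^2 = 1.1667
t = 4 is in the deceleration phase (t > T/2).
p = pf - 0.5*a*(T-t)^2 = 11.5 - 0.5*1.1667*2^2
= 9.1667


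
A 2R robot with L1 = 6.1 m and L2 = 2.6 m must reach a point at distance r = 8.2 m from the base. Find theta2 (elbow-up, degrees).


cos(theta2) = (r^2 - L1^2 - L2^2) / (2*L1*L2)
cos(theta2) = (67.24 - 37.21 - 6.76) / 31.72
cos(theta2) = 0.733607
theta2 = 42.8104 degrees


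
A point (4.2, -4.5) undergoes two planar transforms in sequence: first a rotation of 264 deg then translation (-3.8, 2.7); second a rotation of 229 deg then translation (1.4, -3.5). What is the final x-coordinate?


After transform 1:
x1 = cos(264)*4.2 - sin(264)*-4.5 + -3.8 = -8.7144
y1 = sin(264)*4.2 + cos(264)*-4.5 + 2.7 = -1.0066
After transform 2:
x2 = cos(229)*-8.7144 - sin(229)*-1.0066 + 1.4
= 6.3574


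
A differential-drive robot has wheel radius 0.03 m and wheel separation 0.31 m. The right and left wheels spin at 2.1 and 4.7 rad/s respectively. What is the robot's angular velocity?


vR = r*wR = 0.03*2.1 = 0.063 m/s
vL = r*wL = 0.03*4.7 = 0.141 m/s
v = (vR+vL)/2 = 0.102 m/s
omega = (vR-vL)/L = -0.2516 rad/s
angular velocity = -0.2516 rad/s


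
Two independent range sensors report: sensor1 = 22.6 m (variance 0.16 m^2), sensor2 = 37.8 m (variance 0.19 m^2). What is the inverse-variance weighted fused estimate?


w1 = (1/var1) / (1/var1 + 1/var2)
   = 6.25 / (6.25 + 5.2632) = 0.5429
w2 = 1 - w1 = 0.4571
fused = w1*s1 + w2*s2 = 12.2686 + 17.28
= 29.5486 m


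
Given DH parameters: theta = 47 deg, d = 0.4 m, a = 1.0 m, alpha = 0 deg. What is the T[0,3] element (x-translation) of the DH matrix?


T[0,3] = a * cos(theta)
= 1.0 * cos(47 deg)
= 1.0 * 0.682
= 0.682


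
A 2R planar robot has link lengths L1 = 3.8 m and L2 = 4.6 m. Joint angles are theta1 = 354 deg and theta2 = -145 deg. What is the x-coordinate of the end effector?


Convert angles to radians: theta1 = 6.1785, theta2 = -2.5307
x = L1*cos(theta1) + L2*cos(theta1+theta2)
x = 3.7792 + -4.0233
x = -0.2441


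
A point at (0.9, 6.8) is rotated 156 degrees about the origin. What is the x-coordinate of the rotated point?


x' = x*cos(theta) - y*sin(theta)
cos(156 deg) = -0.9135, sin(156 deg) = 0.4067
x' = 0.9 * -0.9135 - 6.8 * 0.4067
= -0.8222 - 2.7658
= -3.588


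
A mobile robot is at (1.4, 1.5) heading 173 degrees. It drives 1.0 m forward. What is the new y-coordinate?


y_new = y0 + d*sin(theta)
= 1.5 + 1.0*sin(173)
= 1.5 + 0.1219
= 1.6219


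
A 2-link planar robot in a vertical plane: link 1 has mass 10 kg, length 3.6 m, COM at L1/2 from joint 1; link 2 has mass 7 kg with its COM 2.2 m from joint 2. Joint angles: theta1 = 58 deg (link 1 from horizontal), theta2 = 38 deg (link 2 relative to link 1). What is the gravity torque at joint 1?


Horizontal distance from joint 1 to link-1 COM:
  x_c1 = (L1/2)*cos(t1) = 1.8 * 0.5299 = 0.9539 m
Horizontal distance from joint 1 to link-2 COM:
  x_c2 = L1*cos(t1) + Lc2*cos(t1+t2)
       = 3.6*0.5299 + 2.2*-0.1045 = 1.6777 m
tau1 = m1*g*x_c1 + m2*g*x_c2
     = 10*9.81*0.9539 + 7*9.81*1.6777
     = 93.5731 + 115.2109
     = 208.784 Nm


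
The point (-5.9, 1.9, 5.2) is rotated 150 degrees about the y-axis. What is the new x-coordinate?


Rotation about y-axis: x' = x*cos(theta) + z*sin(theta)
= -5.9 * -0.866 + 5.2 * 0.5
= 7.7095


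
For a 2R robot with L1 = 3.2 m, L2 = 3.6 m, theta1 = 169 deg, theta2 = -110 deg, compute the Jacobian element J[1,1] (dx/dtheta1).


J[1,1] = -L1*sin(t1) - L2*sin(t1+t2)
= -3.2*sin(169) - 3.6*sin(59)
= -3.6964


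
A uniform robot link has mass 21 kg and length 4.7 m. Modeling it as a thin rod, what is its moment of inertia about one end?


I = (1/3) * m * L^2
= (1/3) * 21 * 4.7^2
= 0.333333 * 21 * 22.09
= 154.63 kg*m^2


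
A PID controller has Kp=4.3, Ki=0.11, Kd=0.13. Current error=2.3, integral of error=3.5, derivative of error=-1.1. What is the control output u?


u = Kp*e + Ki*int(e) + Kd*de/dt
= 4.3*2.3 + 0.11*3.5 + 0.13*(-1.1)
= 9.89 + 0.385 + -0.143
= 10.132


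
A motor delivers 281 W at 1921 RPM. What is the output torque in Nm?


omega = 1921 * 2*pi/60 = 201.1666 rad/s
tau = P / omega = 281 / 201.1666
= 1.3969 Nm


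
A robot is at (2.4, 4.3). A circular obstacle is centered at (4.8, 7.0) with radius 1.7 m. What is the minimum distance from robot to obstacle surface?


center_dist = sqrt((2.4-4.8)^2 + (4.3-7.0)^2)
= sqrt(5.76 + 7.29)
= 3.6125
min_dist = center_dist - radius = 3.6125 - 1.7 = 1.9125 m


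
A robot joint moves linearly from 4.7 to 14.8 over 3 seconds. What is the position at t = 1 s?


s = t/T = 1/3 = 0.3333
p(t) = p0 + (pf-p0)*s
= 4.7 + (14.8 - 4.7) * 0.3333
= 8.0667


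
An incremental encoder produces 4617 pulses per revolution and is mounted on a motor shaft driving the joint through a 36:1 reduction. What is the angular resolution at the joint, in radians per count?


counts per rev = 4617
effective counts at joint = 4617 * 36 = 166212
resolution = 2*pi / 166212
= 3.7802e-05 rad/count


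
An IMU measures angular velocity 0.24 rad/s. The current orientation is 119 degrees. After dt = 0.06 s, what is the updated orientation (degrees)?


delta_theta = w * dt = 0.24 * 0.06 = 0.0144 rad
= 0.8251 deg
theta_new = 119 + 0.8251 = 119.8251 deg


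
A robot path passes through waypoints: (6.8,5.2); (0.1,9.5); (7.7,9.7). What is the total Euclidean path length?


Segment lengths:
  seg1 = sqrt((-6.7)^2 + (4.3)^2) = 7.9612
  seg2 = sqrt((7.6)^2 + (0.2)^2) = 7.6026
Total = 15.5638


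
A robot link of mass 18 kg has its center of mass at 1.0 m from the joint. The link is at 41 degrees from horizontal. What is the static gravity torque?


tau = m*g*L*cos(angle)
= 18 * 9.81 * 1.0 * cos(41 deg)
= 18 * 9.81 * 1.0 * 0.7547
= 133.2666 Nm


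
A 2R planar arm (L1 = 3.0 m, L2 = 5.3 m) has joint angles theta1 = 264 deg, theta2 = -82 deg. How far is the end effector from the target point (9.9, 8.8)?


End effector via forward kinematics:
x = L1*cos(t1) + L2*cos(t1+t2) = -5.6104
y = L1*sin(t1) + L2*sin(t1+t2) = -3.1685
Distance to target:
d = sqrt((9.9 - -5.6104)^2 + (8.8 - -3.1685)^2)
= sqrt(240.5712 + 143.2458)
= 19.5912 m


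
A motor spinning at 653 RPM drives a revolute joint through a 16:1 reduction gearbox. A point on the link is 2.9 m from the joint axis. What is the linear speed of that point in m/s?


omega_motor = 653 * 2*pi/60 = 68.382 rad/s
omega_joint = omega_motor / 16 = 4.2739 rad/s
v = omega_joint * r = 4.2739 * 2.9
= 12.3942 m/s


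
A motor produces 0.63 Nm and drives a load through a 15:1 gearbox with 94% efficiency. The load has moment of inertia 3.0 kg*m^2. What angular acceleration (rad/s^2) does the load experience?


tau_out = tau_motor * N * eta
= 0.63 * 15 * 0.94 = 8.883 Nm
alpha = tau_out / I = 8.883 / 3.0
= 2.961 rad/s^2


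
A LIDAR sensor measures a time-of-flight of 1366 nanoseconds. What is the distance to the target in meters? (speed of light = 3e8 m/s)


tof = 1366 ns = 1.366e-06 s
dist = c * tof / 2
= 3e8 * 1.366e-06 / 2
= 204.9 m


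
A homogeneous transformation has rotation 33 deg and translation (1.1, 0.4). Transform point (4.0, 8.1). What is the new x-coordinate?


x' = cos(theta)*px - sin(theta)*py + tx
= 0.8387*4.0 - 0.5446*8.1 + 1.1
= 0.0431


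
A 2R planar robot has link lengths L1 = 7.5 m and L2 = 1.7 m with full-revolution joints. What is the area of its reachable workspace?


r_max = L1 + L2 = 9.2 m
r_min = |L1 - L2| = 5.8 m
Area = pi*(r_max^2 - r_min^2)
= pi*(84.64 - 33.64)
= pi * 51.0
= 160.2212 m^2


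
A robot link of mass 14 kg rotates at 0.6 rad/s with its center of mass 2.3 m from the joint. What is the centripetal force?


F = m * omega^2 * r
= 14 * 0.6^2 * 2.3
= 14 * 0.36 * 2.3
= 11.592 N


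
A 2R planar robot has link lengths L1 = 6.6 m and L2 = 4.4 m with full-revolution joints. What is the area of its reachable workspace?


r_max = L1 + L2 = 11.0 m
r_min = |L1 - L2| = 2.2 m
Area = pi*(r_max^2 - r_min^2)
= pi*(121.0 - 4.84)
= pi * 116.16
= 364.9274 m^2


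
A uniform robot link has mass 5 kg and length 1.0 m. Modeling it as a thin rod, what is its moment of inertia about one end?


I = (1/3) * m * L^2
= (1/3) * 5 * 1.0^2
= 0.333333 * 5 * 1.0
= 1.6667 kg*m^2


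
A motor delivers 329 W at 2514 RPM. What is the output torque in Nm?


omega = 2514 * 2*pi/60 = 263.2655 rad/s
tau = P / omega = 329 / 263.2655
= 1.2497 Nm


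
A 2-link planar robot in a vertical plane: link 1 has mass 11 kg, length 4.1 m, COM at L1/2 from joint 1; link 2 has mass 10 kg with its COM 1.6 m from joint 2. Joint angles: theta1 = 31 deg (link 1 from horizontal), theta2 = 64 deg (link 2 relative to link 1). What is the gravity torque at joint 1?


Horizontal distance from joint 1 to link-1 COM:
  x_c1 = (L1/2)*cos(t1) = 2.05 * 0.8572 = 1.7572 m
Horizontal distance from joint 1 to link-2 COM:
  x_c2 = L1*cos(t1) + Lc2*cos(t1+t2)
       = 4.1*0.8572 + 1.6*-0.0872 = 3.3749 m
tau1 = m1*g*x_c1 + m2*g*x_c2
     = 11*9.81*1.7572 + 10*9.81*3.3749
     = 189.6187 + 331.0813
     = 520.7 Nm


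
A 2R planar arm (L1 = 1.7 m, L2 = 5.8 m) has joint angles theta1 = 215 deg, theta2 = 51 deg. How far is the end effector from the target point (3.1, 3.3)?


End effector via forward kinematics:
x = L1*cos(t1) + L2*cos(t1+t2) = -1.7971
y = L1*sin(t1) + L2*sin(t1+t2) = -6.761
Distance to target:
d = sqrt((3.1 - -1.7971)^2 + (3.3 - -6.761)^2)
= sqrt(23.982 + 101.2227)
= 11.1895 m


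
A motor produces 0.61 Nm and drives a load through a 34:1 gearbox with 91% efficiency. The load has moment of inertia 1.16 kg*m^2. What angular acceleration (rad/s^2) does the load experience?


tau_out = tau_motor * N * eta
= 0.61 * 34 * 0.91 = 18.8734 Nm
alpha = tau_out / I = 18.8734 / 1.16
= 16.2702 rad/s^2


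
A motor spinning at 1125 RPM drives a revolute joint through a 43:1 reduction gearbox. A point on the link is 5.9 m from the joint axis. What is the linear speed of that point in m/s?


omega_motor = 1125 * 2*pi/60 = 117.8097 rad/s
omega_joint = omega_motor / 43 = 2.7398 rad/s
v = omega_joint * r = 2.7398 * 5.9
= 16.1646 m/s


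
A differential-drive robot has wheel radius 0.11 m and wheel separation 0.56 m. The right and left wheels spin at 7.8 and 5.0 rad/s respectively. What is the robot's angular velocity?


vR = r*wR = 0.11*7.8 = 0.858 m/s
vL = r*wL = 0.11*5.0 = 0.55 m/s
v = (vR+vL)/2 = 0.704 m/s
omega = (vR-vL)/L = 0.55 rad/s
angular velocity = 0.55 rad/s


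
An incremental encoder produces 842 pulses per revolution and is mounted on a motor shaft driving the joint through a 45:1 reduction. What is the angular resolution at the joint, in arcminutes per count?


counts per rev = 842
effective counts at joint = 842 * 45 = 37890
resolution = 360*60 / 37890
= 0.5701 arcmin/count


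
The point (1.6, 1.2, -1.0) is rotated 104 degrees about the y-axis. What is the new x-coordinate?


Rotation about y-axis: x' = x*cos(theta) + z*sin(theta)
= 1.6 * -0.2419 + -1.0 * 0.9703
= -1.3574


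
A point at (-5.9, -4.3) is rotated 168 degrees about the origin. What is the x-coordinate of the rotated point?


x' = x*cos(theta) - y*sin(theta)
cos(168 deg) = -0.9781, sin(168 deg) = 0.2079
x' = -5.9 * -0.9781 - -4.3 * 0.2079
= 5.7711 - -0.894
= 6.6651


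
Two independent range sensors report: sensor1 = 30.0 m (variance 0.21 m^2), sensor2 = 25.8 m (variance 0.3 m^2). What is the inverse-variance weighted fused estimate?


w1 = (1/var1) / (1/var1 + 1/var2)
   = 4.7619 / (4.7619 + 3.3333) = 0.5882
w2 = 1 - w1 = 0.4118
fused = w1*s1 + w2*s2 = 17.6471 + 10.6235
= 28.2706 m


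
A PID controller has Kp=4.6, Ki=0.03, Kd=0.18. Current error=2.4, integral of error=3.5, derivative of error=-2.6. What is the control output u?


u = Kp*e + Ki*int(e) + Kd*de/dt
= 4.6*2.4 + 0.03*3.5 + 0.18*(-2.6)
= 11.04 + 0.105 + -0.468
= 10.677


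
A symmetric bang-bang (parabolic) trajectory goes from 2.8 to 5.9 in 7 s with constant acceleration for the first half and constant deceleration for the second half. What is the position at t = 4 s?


Symmetric rest-to-rest: each phase covers (pf-p0)/2 in time T/2. 0.5*a*(T/2)^2 = (pf-p0)/2 => a = 4*(pf-p0)/T^2
a = 4*(5.9-2.8)/7^2 = 0.2531
t = 4 is in the deceleration phase (t > T/2).
p = pf - 0.5*a*(T-t)^2 = 5.9 - 0.5*0.2531*3^2
= 4.7612


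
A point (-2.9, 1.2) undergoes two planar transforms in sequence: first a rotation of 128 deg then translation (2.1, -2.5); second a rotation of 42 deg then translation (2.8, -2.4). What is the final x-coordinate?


After transform 1:
x1 = cos(128)*-2.9 - sin(128)*1.2 + 2.1 = 2.9398
y1 = sin(128)*-2.9 + cos(128)*1.2 + -2.5 = -5.524
After transform 2:
x2 = cos(42)*2.9398 - sin(42)*-5.524 + 2.8
= 8.681


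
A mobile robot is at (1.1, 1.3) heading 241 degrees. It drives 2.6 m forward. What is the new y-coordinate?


y_new = y0 + d*sin(theta)
= 1.3 + 2.6*sin(241)
= 1.3 + -2.274
= -0.974


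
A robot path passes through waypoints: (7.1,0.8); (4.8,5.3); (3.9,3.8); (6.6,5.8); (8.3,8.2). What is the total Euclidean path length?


Segment lengths:
  seg1 = sqrt((-2.3)^2 + (4.5)^2) = 5.0537
  seg2 = sqrt((-0.9)^2 + (-1.5)^2) = 1.7493
  seg3 = sqrt((2.7)^2 + (2.0)^2) = 3.3601
  seg4 = sqrt((1.7)^2 + (2.4)^2) = 2.9411
Total = 13.1041


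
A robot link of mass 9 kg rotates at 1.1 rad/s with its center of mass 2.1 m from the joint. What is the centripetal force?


F = m * omega^2 * r
= 9 * 1.1^2 * 2.1
= 9 * 1.21 * 2.1
= 22.869 N


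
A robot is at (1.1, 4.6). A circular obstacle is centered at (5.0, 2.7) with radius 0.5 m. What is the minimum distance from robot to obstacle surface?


center_dist = sqrt((1.1-5.0)^2 + (4.6-2.7)^2)
= sqrt(15.21 + 3.61)
= 4.3382
min_dist = center_dist - radius = 4.3382 - 0.5 = 3.8382 m


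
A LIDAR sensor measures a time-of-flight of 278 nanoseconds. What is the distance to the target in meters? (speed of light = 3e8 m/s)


tof = 278 ns = 2.78e-07 s
dist = c * tof / 2
= 3e8 * 2.78e-07 / 2
= 41.7 m


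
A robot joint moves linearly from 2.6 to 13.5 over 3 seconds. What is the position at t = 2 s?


s = t/T = 2/3 = 0.6667
p(t) = p0 + (pf-p0)*s
= 2.6 + (13.5 - 2.6) * 0.6667
= 9.8667


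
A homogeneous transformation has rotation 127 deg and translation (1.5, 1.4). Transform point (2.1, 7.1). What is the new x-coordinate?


x' = cos(theta)*px - sin(theta)*py + tx
= -0.6018*2.1 - 0.7986*7.1 + 1.5
= -5.4341


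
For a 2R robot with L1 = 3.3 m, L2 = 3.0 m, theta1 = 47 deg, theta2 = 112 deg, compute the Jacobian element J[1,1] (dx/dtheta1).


J[1,1] = -L1*sin(t1) - L2*sin(t1+t2)
= -3.3*sin(47) - 3.0*sin(159)
= -3.4886


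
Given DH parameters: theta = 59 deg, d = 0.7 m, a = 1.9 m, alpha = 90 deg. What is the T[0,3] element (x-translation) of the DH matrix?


T[0,3] = a * cos(theta)
= 1.9 * cos(59 deg)
= 1.9 * 0.515
= 0.9786


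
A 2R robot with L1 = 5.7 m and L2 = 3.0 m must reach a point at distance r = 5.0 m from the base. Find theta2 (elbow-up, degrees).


cos(theta2) = (r^2 - L1^2 - L2^2) / (2*L1*L2)
cos(theta2) = (25.0 - 32.49 - 9.0) / 34.2
cos(theta2) = -0.482164
theta2 = 118.8268 degrees


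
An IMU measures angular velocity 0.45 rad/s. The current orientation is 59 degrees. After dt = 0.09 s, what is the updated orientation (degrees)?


delta_theta = w * dt = 0.45 * 0.09 = 0.0405 rad
= 2.3205 deg
theta_new = 59 + 2.3205 = 61.3205 deg


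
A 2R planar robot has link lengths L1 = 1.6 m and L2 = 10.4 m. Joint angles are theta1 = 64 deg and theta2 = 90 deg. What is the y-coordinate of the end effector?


Convert angles to radians: theta1 = 1.117, theta2 = 1.5708
y = L1*sin(theta1) + L2*sin(theta1+theta2)
y = 1.4381 + 4.5591
y = 5.9971


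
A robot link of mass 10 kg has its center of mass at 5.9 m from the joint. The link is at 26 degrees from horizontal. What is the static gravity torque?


tau = m*g*L*cos(angle)
= 10 * 9.81 * 5.9 * cos(26 deg)
= 10 * 9.81 * 5.9 * 0.8988
= 520.213 Nm


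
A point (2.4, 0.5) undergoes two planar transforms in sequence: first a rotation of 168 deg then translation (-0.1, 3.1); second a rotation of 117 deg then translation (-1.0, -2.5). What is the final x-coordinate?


After transform 1:
x1 = cos(168)*2.4 - sin(168)*0.5 + -0.1 = -2.5515
y1 = sin(168)*2.4 + cos(168)*0.5 + 3.1 = 3.1099
After transform 2:
x2 = cos(117)*-2.5515 - sin(117)*3.1099 + -1.0
= -2.6126


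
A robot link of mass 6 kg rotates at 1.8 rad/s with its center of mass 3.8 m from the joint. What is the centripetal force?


F = m * omega^2 * r
= 6 * 1.8^2 * 3.8
= 6 * 3.24 * 3.8
= 73.872 N


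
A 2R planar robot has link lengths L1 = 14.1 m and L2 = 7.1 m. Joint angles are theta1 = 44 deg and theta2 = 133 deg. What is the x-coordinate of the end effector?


Convert angles to radians: theta1 = 0.7679, theta2 = 2.3213
x = L1*cos(theta1) + L2*cos(theta1+theta2)
x = 10.1427 + -7.0903
x = 3.0524


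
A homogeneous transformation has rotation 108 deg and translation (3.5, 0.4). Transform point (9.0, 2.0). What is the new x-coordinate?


x' = cos(theta)*px - sin(theta)*py + tx
= -0.309*9.0 - 0.9511*2.0 + 3.5
= -1.1833


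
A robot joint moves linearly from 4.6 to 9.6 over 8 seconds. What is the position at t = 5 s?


s = t/T = 5/8 = 0.625
p(t) = p0 + (pf-p0)*s
= 4.6 + (9.6 - 4.6) * 0.625
= 7.725


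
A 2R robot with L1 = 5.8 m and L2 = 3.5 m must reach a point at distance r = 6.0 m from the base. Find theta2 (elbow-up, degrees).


cos(theta2) = (r^2 - L1^2 - L2^2) / (2*L1*L2)
cos(theta2) = (36.0 - 33.64 - 12.25) / 40.6
cos(theta2) = -0.243596
theta2 = 104.0989 degrees


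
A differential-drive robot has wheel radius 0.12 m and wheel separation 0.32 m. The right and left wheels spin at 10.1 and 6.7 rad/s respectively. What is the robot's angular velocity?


vR = r*wR = 0.12*10.1 = 1.212 m/s
vL = r*wL = 0.12*6.7 = 0.804 m/s
v = (vR+vL)/2 = 1.008 m/s
omega = (vR-vL)/L = 1.275 rad/s
angular velocity = 1.275 rad/s


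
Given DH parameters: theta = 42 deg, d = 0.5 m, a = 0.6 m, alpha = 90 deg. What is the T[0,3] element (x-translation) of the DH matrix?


T[0,3] = a * cos(theta)
= 0.6 * cos(42 deg)
= 0.6 * 0.7431
= 0.4459


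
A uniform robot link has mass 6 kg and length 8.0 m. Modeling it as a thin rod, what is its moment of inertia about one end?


I = (1/3) * m * L^2
= (1/3) * 6 * 8.0^2
= 0.333333 * 6 * 64.0
= 128.0 kg*m^2


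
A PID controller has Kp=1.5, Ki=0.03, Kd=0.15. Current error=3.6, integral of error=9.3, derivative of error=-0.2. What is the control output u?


u = Kp*e + Ki*int(e) + Kd*de/dt
= 1.5*3.6 + 0.03*9.3 + 0.15*(-0.2)
= 5.4 + 0.279 + -0.03
= 5.649


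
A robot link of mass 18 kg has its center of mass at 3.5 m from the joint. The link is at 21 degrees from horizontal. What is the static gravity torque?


tau = m*g*L*cos(angle)
= 18 * 9.81 * 3.5 * cos(21 deg)
= 18 * 9.81 * 3.5 * 0.9336
= 576.9807 Nm


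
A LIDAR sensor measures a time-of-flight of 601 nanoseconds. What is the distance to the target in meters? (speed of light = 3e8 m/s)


tof = 601 ns = 6.01e-07 s
dist = c * tof / 2
= 3e8 * 6.01e-07 / 2
= 90.15 m


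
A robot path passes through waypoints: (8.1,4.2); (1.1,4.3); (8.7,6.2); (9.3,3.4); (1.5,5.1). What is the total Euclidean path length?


Segment lengths:
  seg1 = sqrt((-7.0)^2 + (0.1)^2) = 7.0007
  seg2 = sqrt((7.6)^2 + (1.9)^2) = 7.8339
  seg3 = sqrt((0.6)^2 + (-2.8)^2) = 2.8636
  seg4 = sqrt((-7.8)^2 + (1.7)^2) = 7.9831
Total = 25.6813


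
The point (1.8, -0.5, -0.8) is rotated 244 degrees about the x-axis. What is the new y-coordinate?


Rotation about x-axis: y' = y*cos(theta) - z*sin(theta)
= -0.5 * -0.4384 - -0.8 * -0.8988
= -0.4998


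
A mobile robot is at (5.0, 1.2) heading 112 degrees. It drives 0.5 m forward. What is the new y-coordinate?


y_new = y0 + d*sin(theta)
= 1.2 + 0.5*sin(112)
= 1.2 + 0.4636
= 1.6636


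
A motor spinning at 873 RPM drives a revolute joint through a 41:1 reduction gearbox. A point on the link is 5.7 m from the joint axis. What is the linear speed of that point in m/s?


omega_motor = 873 * 2*pi/60 = 91.4203 rad/s
omega_joint = omega_motor / 41 = 2.2298 rad/s
v = omega_joint * r = 2.2298 * 5.7
= 12.7097 m/s


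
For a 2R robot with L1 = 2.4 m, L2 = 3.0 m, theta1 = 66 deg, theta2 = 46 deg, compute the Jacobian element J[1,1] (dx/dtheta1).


J[1,1] = -L1*sin(t1) - L2*sin(t1+t2)
= -2.4*sin(66) - 3.0*sin(112)
= -4.9741


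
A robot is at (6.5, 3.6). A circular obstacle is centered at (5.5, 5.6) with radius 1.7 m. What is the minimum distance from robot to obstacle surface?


center_dist = sqrt((6.5-5.5)^2 + (3.6-5.6)^2)
= sqrt(1.0 + 4.0)
= 2.2361
min_dist = center_dist - radius = 2.2361 - 1.7 = 0.5361 m


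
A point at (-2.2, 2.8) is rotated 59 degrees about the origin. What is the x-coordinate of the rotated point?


x' = x*cos(theta) - y*sin(theta)
cos(59 deg) = 0.515, sin(59 deg) = 0.8572
x' = -2.2 * 0.515 - 2.8 * 0.8572
= -1.1331 - 2.4001
= -3.5332


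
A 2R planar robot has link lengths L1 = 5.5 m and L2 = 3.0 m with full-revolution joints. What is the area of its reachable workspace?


r_max = L1 + L2 = 8.5 m
r_min = |L1 - L2| = 2.5 m
Area = pi*(r_max^2 - r_min^2)
= pi*(72.25 - 6.25)
= pi * 66.0
= 207.3451 m^2


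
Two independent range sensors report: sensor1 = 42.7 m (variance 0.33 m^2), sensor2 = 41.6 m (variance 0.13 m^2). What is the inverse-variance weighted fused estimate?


w1 = (1/var1) / (1/var1 + 1/var2)
   = 3.0303 / (3.0303 + 7.6923) = 0.2826
w2 = 1 - w1 = 0.7174
fused = w1*s1 + w2*s2 = 12.0674 + 29.8435
= 41.9109 m


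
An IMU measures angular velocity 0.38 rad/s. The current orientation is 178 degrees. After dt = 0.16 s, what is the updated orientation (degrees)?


delta_theta = w * dt = 0.38 * 0.16 = 0.0608 rad
= 3.4836 deg
theta_new = 178 + 3.4836 = 181.4836 deg


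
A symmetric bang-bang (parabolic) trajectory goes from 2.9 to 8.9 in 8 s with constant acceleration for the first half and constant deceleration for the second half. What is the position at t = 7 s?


Symmetric rest-to-rest: each phase covers (pf-p0)/2 in time T/2. 0.5*a*(T/2)^2 = (pf-p0)/2 => a = 4*(pf-p0)/T^2
a = 4*(8.9-2.9)/8^2 = 0.375
t = 7 is in the deceleration phase (t > T/2).
p = pf - 0.5*a*(T-t)^2 = 8.9 - 0.5*0.375*1^2
= 8.7125


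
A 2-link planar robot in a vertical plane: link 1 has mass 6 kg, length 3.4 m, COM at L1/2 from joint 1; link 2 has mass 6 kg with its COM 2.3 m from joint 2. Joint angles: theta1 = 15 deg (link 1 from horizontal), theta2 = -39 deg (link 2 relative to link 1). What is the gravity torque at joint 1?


Horizontal distance from joint 1 to link-1 COM:
  x_c1 = (L1/2)*cos(t1) = 1.7 * 0.9659 = 1.6421 m
Horizontal distance from joint 1 to link-2 COM:
  x_c2 = L1*cos(t1) + Lc2*cos(t1+t2)
       = 3.4*0.9659 + 2.3*0.9135 = 5.3853 m
tau1 = m1*g*x_c1 + m2*g*x_c2
     = 6*9.81*1.6421 + 6*9.81*5.3853
     = 96.6525 + 316.9789
     = 413.6314 Nm


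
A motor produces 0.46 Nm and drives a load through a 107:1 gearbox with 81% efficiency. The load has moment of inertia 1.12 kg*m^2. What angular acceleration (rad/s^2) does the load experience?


tau_out = tau_motor * N * eta
= 0.46 * 107 * 0.81 = 39.8682 Nm
alpha = tau_out / I = 39.8682 / 1.12
= 35.5966 rad/s^2


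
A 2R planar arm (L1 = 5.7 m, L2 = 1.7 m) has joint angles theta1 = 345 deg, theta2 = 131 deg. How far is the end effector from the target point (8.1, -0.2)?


End effector via forward kinematics:
x = L1*cos(t1) + L2*cos(t1+t2) = 4.7605
y = L1*sin(t1) + L2*sin(t1+t2) = 0.0527
Distance to target:
d = sqrt((8.1 - 4.7605)^2 + (-0.2 - 0.0527)^2)
= sqrt(11.152 + 0.0638)
= 3.349 m


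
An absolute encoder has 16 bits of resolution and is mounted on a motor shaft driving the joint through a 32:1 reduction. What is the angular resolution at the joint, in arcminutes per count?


counts = 2^16 = 65536
effective counts at joint = 65536 * 32 = 2097152
resolution = 360*60 / 2097152
= 0.0103 arcmin/count


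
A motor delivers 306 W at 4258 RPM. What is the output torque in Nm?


omega = 4258 * 2*pi/60 = 445.8967 rad/s
tau = P / omega = 306 / 445.8967
= 0.6863 Nm


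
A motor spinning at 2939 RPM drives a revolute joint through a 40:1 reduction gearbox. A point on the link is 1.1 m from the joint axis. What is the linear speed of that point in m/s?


omega_motor = 2939 * 2*pi/60 = 307.7714 rad/s
omega_joint = omega_motor / 40 = 7.6943 rad/s
v = omega_joint * r = 7.6943 * 1.1
= 8.4637 m/s


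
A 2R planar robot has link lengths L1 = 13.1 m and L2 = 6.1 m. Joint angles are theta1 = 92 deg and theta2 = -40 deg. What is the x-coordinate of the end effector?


Convert angles to radians: theta1 = 1.6057, theta2 = -0.6981
x = L1*cos(theta1) + L2*cos(theta1+theta2)
x = -0.4572 + 3.7555
x = 3.2984


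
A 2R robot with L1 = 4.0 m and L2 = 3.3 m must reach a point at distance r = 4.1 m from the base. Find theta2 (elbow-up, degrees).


cos(theta2) = (r^2 - L1^2 - L2^2) / (2*L1*L2)
cos(theta2) = (16.81 - 16.0 - 10.89) / 26.4
cos(theta2) = -0.381818
theta2 = 112.4464 degrees


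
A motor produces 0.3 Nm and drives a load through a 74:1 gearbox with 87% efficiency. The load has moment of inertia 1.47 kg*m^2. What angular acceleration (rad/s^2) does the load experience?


tau_out = tau_motor * N * eta
= 0.3 * 74 * 0.87 = 19.314 Nm
alpha = tau_out / I = 19.314 / 1.47
= 13.1388 rad/s^2


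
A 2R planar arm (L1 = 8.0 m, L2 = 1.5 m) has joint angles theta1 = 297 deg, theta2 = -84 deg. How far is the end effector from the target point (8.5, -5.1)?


End effector via forward kinematics:
x = L1*cos(t1) + L2*cos(t1+t2) = 2.3739
y = L1*sin(t1) + L2*sin(t1+t2) = -7.945
Distance to target:
d = sqrt((8.5 - 2.3739)^2 + (-5.1 - -7.945)^2)
= sqrt(37.5289 + 8.0941)
= 6.7545 m


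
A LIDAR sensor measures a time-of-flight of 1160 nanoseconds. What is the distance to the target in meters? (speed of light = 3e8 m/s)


tof = 1160 ns = 1.16e-06 s
dist = c * tof / 2
= 3e8 * 1.16e-06 / 2
= 174.0 m


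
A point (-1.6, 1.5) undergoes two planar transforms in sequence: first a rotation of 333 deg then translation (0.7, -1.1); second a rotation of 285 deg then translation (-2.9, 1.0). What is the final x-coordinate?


After transform 1:
x1 = cos(333)*-1.6 - sin(333)*1.5 + 0.7 = -0.0446
y1 = sin(333)*-1.6 + cos(333)*1.5 + -1.1 = 0.9629
After transform 2:
x2 = cos(285)*-0.0446 - sin(285)*0.9629 + -2.9
= -1.9815


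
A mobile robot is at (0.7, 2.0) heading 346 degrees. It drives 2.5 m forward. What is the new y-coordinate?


y_new = y0 + d*sin(theta)
= 2.0 + 2.5*sin(346)
= 2.0 + -0.6048
= 1.3952


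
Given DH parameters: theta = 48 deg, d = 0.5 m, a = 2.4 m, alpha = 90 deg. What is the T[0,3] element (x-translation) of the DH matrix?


T[0,3] = a * cos(theta)
= 2.4 * cos(48 deg)
= 2.4 * 0.6691
= 1.6059


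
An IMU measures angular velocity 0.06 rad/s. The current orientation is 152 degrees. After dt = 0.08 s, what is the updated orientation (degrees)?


delta_theta = w * dt = 0.06 * 0.08 = 0.0048 rad
= 0.275 deg
theta_new = 152 + 0.275 = 152.275 deg


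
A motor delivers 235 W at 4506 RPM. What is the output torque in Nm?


omega = 4506 * 2*pi/60 = 471.8672 rad/s
tau = P / omega = 235 / 471.8672
= 0.498 Nm


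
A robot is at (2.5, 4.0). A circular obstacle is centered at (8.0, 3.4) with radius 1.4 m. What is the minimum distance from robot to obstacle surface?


center_dist = sqrt((2.5-8.0)^2 + (4.0-3.4)^2)
= sqrt(30.25 + 0.36)
= 5.5326
min_dist = center_dist - radius = 5.5326 - 1.4 = 4.1326 m


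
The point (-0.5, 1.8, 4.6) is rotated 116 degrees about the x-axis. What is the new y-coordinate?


Rotation about x-axis: y' = y*cos(theta) - z*sin(theta)
= 1.8 * -0.4384 - 4.6 * 0.8988
= -4.9235


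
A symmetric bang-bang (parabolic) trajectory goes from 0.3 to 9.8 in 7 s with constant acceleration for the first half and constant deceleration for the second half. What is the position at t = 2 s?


Symmetric rest-to-rest: each phase covers (pf-p0)/2 in time T/2. 0.5*a*(T/2)^2 = (pf-p0)/2 => a = 4*(pf-p0)/T^2
a = 4*(9.8-0.3)/7^2 = 0.7755
t = 2 is in the acceleration phase (t <= T/2).
p = p0 + 0.5*a*t^2 = 0.3 + 0.5*0.7755*2^2
= 1.851


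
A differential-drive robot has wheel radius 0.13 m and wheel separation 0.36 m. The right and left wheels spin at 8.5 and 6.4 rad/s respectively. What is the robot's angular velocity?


vR = r*wR = 0.13*8.5 = 1.105 m/s
vL = r*wL = 0.13*6.4 = 0.832 m/s
v = (vR+vL)/2 = 0.9685 m/s
omega = (vR-vL)/L = 0.7583 rad/s
angular velocity = 0.7583 rad/s


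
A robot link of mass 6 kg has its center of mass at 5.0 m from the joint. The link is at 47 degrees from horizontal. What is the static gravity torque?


tau = m*g*L*cos(angle)
= 6 * 9.81 * 5.0 * cos(47 deg)
= 6 * 9.81 * 5.0 * 0.682
= 200.7121 Nm


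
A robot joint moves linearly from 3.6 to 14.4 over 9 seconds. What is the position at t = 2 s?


s = t/T = 2/9 = 0.2222
p(t) = p0 + (pf-p0)*s
= 3.6 + (14.4 - 3.6) * 0.2222
= 6.0


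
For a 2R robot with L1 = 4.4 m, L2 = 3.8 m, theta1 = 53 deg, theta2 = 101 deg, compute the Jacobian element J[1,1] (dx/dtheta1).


J[1,1] = -L1*sin(t1) - L2*sin(t1+t2)
= -4.4*sin(53) - 3.8*sin(154)
= -5.1798


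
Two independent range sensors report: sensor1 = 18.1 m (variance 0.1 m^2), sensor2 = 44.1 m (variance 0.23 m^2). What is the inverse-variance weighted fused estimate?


w1 = (1/var1) / (1/var1 + 1/var2)
   = 10.0 / (10.0 + 4.3478) = 0.697
w2 = 1 - w1 = 0.303
fused = w1*s1 + w2*s2 = 12.6152 + 13.3636
= 25.9788 m


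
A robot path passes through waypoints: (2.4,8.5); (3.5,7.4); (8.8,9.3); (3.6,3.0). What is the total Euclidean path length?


Segment lengths:
  seg1 = sqrt((1.1)^2 + (-1.1)^2) = 1.5556
  seg2 = sqrt((5.3)^2 + (1.9)^2) = 5.6303
  seg3 = sqrt((-5.2)^2 + (-6.3)^2) = 8.1688
Total = 15.3548


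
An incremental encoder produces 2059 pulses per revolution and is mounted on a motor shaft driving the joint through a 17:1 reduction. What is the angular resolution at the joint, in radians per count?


counts per rev = 2059
effective counts at joint = 2059 * 17 = 35003
resolution = 2*pi / 35003
= 1.7950e-04 rad/count


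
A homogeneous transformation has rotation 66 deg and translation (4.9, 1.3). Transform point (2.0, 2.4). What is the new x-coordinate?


x' = cos(theta)*px - sin(theta)*py + tx
= 0.4067*2.0 - 0.9135*2.4 + 4.9
= 3.521


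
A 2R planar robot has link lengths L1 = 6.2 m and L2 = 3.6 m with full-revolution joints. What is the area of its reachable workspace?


r_max = L1 + L2 = 9.8 m
r_min = |L1 - L2| = 2.6 m
Area = pi*(r_max^2 - r_min^2)
= pi*(96.04 - 6.76)
= pi * 89.28
= 280.4814 m^2


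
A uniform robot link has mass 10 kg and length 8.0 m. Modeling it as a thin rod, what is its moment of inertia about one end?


I = (1/3) * m * L^2
= (1/3) * 10 * 8.0^2
= 0.333333 * 10 * 64.0
= 213.3333 kg*m^2


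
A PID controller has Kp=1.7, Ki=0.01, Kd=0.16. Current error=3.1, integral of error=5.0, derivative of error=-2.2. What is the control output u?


u = Kp*e + Ki*int(e) + Kd*de/dt
= 1.7*3.1 + 0.01*5.0 + 0.16*(-2.2)
= 5.27 + 0.05 + -0.352
= 4.968


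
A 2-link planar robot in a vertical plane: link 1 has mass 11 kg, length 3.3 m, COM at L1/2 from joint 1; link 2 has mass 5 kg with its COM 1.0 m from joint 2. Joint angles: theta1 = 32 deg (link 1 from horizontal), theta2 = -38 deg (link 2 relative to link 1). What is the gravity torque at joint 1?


Horizontal distance from joint 1 to link-1 COM:
  x_c1 = (L1/2)*cos(t1) = 1.65 * 0.848 = 1.3993 m
Horizontal distance from joint 1 to link-2 COM:
  x_c2 = L1*cos(t1) + Lc2*cos(t1+t2)
       = 3.3*0.848 + 1.0*0.9945 = 3.7931 m
tau1 = m1*g*x_c1 + m2*g*x_c2
     = 11*9.81*1.3993 + 5*9.81*3.7931
     = 150.9962 + 186.0506
     = 337.0468 Nm


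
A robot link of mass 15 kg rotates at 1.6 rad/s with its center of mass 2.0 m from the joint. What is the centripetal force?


F = m * omega^2 * r
= 15 * 1.6^2 * 2.0
= 15 * 2.56 * 2.0
= 76.8 N


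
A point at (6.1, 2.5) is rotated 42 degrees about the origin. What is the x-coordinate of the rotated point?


x' = x*cos(theta) - y*sin(theta)
cos(42 deg) = 0.7431, sin(42 deg) = 0.6691
x' = 6.1 * 0.7431 - 2.5 * 0.6691
= 4.5332 - 1.6728
= 2.8604


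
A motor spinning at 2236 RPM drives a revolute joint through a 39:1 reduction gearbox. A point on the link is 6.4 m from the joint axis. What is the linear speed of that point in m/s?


omega_motor = 2236 * 2*pi/60 = 234.1534 rad/s
omega_joint = omega_motor / 39 = 6.0039 rad/s
v = omega_joint * r = 6.0039 * 6.4
= 38.4252 m/s


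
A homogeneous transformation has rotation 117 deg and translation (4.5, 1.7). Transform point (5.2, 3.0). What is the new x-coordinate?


x' = cos(theta)*px - sin(theta)*py + tx
= -0.454*5.2 - 0.891*3.0 + 4.5
= -0.5338


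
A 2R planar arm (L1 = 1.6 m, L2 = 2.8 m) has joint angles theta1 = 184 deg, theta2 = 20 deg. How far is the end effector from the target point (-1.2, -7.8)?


End effector via forward kinematics:
x = L1*cos(t1) + L2*cos(t1+t2) = -4.154
y = L1*sin(t1) + L2*sin(t1+t2) = -1.2505
Distance to target:
d = sqrt((-1.2 - -4.154)^2 + (-7.8 - -1.2505)^2)
= sqrt(8.7263 + 42.8963)
= 7.1849 m


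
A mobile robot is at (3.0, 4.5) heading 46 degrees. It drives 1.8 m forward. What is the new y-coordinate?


y_new = y0 + d*sin(theta)
= 4.5 + 1.8*sin(46)
= 4.5 + 1.2948
= 5.7948


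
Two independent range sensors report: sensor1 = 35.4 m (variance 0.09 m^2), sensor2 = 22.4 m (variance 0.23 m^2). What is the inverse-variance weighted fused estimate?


w1 = (1/var1) / (1/var1 + 1/var2)
   = 11.1111 / (11.1111 + 4.3478) = 0.7188
w2 = 1 - w1 = 0.2812
fused = w1*s1 + w2*s2 = 25.4437 + 6.3
= 31.7437 m


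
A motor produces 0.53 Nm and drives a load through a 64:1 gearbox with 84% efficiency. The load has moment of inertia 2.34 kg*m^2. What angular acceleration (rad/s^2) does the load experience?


tau_out = tau_motor * N * eta
= 0.53 * 64 * 0.84 = 28.4928 Nm
alpha = tau_out / I = 28.4928 / 2.34
= 12.1764 rad/s^2


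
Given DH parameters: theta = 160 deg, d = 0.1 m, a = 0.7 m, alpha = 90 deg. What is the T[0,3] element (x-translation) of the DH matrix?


T[0,3] = a * cos(theta)
= 0.7 * cos(160 deg)
= 0.7 * -0.9397
= -0.6578


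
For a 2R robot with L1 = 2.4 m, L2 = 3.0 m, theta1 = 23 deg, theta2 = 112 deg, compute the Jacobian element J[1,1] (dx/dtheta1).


J[1,1] = -L1*sin(t1) - L2*sin(t1+t2)
= -2.4*sin(23) - 3.0*sin(135)
= -3.0591


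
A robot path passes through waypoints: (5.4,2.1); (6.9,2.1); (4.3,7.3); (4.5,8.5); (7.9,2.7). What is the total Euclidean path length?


Segment lengths:
  seg1 = sqrt((1.5)^2 + (0.0)^2) = 1.5
  seg2 = sqrt((-2.6)^2 + (5.2)^2) = 5.8138
  seg3 = sqrt((0.2)^2 + (1.2)^2) = 1.2166
  seg4 = sqrt((3.4)^2 + (-5.8)^2) = 6.7231
Total = 15.2534


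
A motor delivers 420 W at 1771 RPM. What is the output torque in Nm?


omega = 1771 * 2*pi/60 = 185.4587 rad/s
tau = P / omega = 420 / 185.4587
= 2.2647 Nm


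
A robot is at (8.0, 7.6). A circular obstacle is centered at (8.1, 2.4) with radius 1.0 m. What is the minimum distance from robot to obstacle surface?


center_dist = sqrt((8.0-8.1)^2 + (7.6-2.4)^2)
= sqrt(0.01 + 27.04)
= 5.201
min_dist = center_dist - radius = 5.201 - 1.0 = 4.201 m


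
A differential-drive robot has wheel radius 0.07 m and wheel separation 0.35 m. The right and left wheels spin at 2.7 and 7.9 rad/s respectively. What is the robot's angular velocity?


vR = r*wR = 0.07*2.7 = 0.189 m/s
vL = r*wL = 0.07*7.9 = 0.553 m/s
v = (vR+vL)/2 = 0.371 m/s
omega = (vR-vL)/L = -1.04 rad/s
angular velocity = -1.04 rad/s


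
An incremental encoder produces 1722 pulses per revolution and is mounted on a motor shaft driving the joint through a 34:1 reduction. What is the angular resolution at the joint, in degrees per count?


counts per rev = 1722
effective counts at joint = 1722 * 34 = 58548
resolution = 360 / 58548
= 0.0061 deg/count


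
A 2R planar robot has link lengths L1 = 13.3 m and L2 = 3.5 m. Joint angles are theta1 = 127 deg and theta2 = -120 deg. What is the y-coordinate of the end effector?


Convert angles to radians: theta1 = 2.2166, theta2 = -2.0944
y = L1*sin(theta1) + L2*sin(theta1+theta2)
y = 10.6219 + 0.4265
y = 11.0484


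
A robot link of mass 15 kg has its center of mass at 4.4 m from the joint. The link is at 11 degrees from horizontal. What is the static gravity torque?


tau = m*g*L*cos(angle)
= 15 * 9.81 * 4.4 * cos(11 deg)
= 15 * 9.81 * 4.4 * 0.9816
= 635.5643 Nm


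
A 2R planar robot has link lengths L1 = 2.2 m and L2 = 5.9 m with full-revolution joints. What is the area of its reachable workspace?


r_max = L1 + L2 = 8.1 m
r_min = |L1 - L2| = 3.7 m
Area = pi*(r_max^2 - r_min^2)
= pi*(65.61 - 13.69)
= pi * 51.92
= 163.1115 m^2


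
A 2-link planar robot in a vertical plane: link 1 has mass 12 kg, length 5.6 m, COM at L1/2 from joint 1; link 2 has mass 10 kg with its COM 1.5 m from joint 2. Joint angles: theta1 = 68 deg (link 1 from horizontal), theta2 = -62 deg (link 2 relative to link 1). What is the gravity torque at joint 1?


Horizontal distance from joint 1 to link-1 COM:
  x_c1 = (L1/2)*cos(t1) = 2.8 * 0.3746 = 1.0489 m
Horizontal distance from joint 1 to link-2 COM:
  x_c2 = L1*cos(t1) + Lc2*cos(t1+t2)
       = 5.6*0.3746 + 1.5*0.9945 = 3.5896 m
tau1 = m1*g*x_c1 + m2*g*x_c2
     = 12*9.81*1.0489 + 10*9.81*3.5896
     = 123.4763 + 352.1378
     = 475.6141 Nm


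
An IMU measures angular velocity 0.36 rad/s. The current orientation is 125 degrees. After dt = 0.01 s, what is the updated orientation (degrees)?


delta_theta = w * dt = 0.36 * 0.01 = 0.0036 rad
= 0.2063 deg
theta_new = 125 + 0.2063 = 125.2063 deg


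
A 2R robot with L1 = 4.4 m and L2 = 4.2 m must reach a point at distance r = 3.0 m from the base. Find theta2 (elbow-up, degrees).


cos(theta2) = (r^2 - L1^2 - L2^2) / (2*L1*L2)
cos(theta2) = (9.0 - 19.36 - 17.64) / 36.96
cos(theta2) = -0.757576
theta2 = 139.2509 degrees


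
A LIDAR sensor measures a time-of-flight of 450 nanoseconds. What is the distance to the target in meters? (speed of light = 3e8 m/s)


tof = 450 ns = 4.5e-07 s
dist = c * tof / 2
= 3e8 * 4.5e-07 / 2
= 67.5 m


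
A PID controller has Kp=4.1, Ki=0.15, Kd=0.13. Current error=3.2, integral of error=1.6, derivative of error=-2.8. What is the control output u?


u = Kp*e + Ki*int(e) + Kd*de/dt
= 4.1*3.2 + 0.15*1.6 + 0.13*(-2.8)
= 13.12 + 0.24 + -0.364
= 12.996


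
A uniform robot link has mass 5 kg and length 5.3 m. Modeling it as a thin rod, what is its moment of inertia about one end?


I = (1/3) * m * L^2
= (1/3) * 5 * 5.3^2
= 0.333333 * 5 * 28.09
= 46.8167 kg*m^2


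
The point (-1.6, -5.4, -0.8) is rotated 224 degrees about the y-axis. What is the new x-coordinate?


Rotation about y-axis: x' = x*cos(theta) + z*sin(theta)
= -1.6 * -0.7193 + -0.8 * -0.6947
= 1.7067


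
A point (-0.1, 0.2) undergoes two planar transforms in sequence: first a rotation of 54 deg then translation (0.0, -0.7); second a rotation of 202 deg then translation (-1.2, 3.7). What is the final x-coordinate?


After transform 1:
x1 = cos(54)*-0.1 - sin(54)*0.2 + 0.0 = -0.2206
y1 = sin(54)*-0.1 + cos(54)*0.2 + -0.7 = -0.6633
After transform 2:
x2 = cos(202)*-0.2206 - sin(202)*-0.6633 + -1.2
= -1.244


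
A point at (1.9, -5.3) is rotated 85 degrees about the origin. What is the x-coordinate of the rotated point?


x' = x*cos(theta) - y*sin(theta)
cos(85 deg) = 0.0872, sin(85 deg) = 0.9962
x' = 1.9 * 0.0872 - -5.3 * 0.9962
= 0.1656 - -5.2798
= 5.4454
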